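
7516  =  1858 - - 5658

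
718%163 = 66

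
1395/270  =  5  +  1/6=5.17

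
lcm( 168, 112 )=336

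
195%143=52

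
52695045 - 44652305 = 8042740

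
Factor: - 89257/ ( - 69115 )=5^ (-1)*7^1 *23^( - 1)*41^1*311^1 * 601^ (-1)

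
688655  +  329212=1017867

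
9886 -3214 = 6672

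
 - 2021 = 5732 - 7753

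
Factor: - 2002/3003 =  - 2/3 = - 2^1 * 3^ ( - 1 ) 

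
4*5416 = 21664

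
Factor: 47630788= 2^2 * 239^1*49823^1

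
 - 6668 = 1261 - 7929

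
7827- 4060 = 3767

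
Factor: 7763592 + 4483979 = 7^1*19^1* 71^1 * 1297^1 = 12247571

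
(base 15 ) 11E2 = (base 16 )ee4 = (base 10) 3812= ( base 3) 12020012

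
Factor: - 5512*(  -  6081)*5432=2^6*3^1*7^1*13^1 *53^1*97^1*2027^1 =182072339904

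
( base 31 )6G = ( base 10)202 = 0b11001010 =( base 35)5R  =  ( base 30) 6M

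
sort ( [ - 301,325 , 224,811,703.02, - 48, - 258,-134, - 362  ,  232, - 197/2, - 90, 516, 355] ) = [ - 362, - 301 , - 258, - 134, - 197/2 , - 90 , - 48,224, 232,325 , 355, 516,703.02,811]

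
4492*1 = 4492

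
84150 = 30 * 2805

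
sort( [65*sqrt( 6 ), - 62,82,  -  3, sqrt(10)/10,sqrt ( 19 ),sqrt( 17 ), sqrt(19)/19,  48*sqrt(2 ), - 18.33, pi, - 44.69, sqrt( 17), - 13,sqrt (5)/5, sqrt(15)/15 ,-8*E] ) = [ - 62,  -  44.69, - 8*E, - 18.33, - 13, - 3,sqrt( 19 ) /19, sqrt( 15 )/15, sqrt( 10 ) /10, sqrt (5)/5, pi, sqrt( 17),  sqrt( 17 ), sqrt( 19 ), 48*sqrt(2), 82, 65*sqrt( 6 ) ]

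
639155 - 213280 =425875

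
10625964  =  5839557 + 4786407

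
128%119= 9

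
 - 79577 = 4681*( - 17 )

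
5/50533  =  5/50533 = 0.00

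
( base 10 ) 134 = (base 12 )b2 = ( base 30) 4e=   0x86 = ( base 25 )59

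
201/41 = 4 + 37/41 = 4.90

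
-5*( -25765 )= 128825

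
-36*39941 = - 1437876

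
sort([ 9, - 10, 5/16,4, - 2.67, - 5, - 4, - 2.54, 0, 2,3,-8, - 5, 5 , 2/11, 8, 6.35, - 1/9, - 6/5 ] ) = [ - 10,  -  8, - 5, - 5, - 4 , - 2.67, - 2.54, - 6/5,-1/9, 0 , 2/11,5/16, 2,  3, 4, 5, 6.35, 8, 9] 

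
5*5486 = 27430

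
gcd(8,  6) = 2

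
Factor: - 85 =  -5^1*17^1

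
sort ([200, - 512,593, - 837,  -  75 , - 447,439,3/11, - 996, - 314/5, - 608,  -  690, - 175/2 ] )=[ - 996, - 837, - 690 , - 608, - 512, - 447, - 175/2 , - 75, - 314/5  ,  3/11, 200, 439, 593] 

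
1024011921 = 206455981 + 817555940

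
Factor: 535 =5^1*107^1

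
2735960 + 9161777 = 11897737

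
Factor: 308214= 2^1 * 3^2 * 17123^1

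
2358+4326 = 6684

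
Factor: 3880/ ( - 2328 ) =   -  3^( - 1)*5^1 = - 5/3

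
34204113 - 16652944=17551169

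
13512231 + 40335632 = 53847863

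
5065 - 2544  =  2521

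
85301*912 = 77794512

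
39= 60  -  21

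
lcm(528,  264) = 528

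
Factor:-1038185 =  - 5^1*89^1*2333^1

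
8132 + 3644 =11776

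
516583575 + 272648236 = 789231811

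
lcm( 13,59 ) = 767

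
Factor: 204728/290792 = 157^1* 223^( - 1)=157/223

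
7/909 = 7/909=0.01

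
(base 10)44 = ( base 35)19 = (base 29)1f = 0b101100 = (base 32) 1c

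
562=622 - 60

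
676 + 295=971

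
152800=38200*4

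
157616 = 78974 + 78642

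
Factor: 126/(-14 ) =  - 9 = - 3^2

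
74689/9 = 8298 + 7/9 = 8298.78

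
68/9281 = 68/9281 = 0.01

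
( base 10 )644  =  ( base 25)10J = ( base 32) K4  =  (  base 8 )1204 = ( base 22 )176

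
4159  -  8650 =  -4491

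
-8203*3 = -24609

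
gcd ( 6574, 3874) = 2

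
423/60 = 141/20 = 7.05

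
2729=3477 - 748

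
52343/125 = 52343/125 = 418.74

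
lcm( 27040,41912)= 838240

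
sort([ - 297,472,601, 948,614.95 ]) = [ - 297,  472,601,614.95,948]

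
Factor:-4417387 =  - 13^1* 339799^1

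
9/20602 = 9/20602 = 0.00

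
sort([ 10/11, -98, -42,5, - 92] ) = [ - 98, - 92,-42, 10/11, 5]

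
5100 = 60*85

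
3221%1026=143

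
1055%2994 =1055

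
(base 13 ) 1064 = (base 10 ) 2279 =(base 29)2KH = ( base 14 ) b8b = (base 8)4347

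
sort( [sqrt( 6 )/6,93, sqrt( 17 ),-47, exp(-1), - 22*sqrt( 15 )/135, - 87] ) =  [ - 87, - 47, - 22*sqrt(15)/135, exp( - 1 ), sqrt( 6 )/6,sqrt(17) , 93 ] 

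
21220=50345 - 29125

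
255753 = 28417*9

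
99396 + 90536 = 189932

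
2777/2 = 1388 + 1/2  =  1388.50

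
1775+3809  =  5584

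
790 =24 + 766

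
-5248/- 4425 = 1 + 823/4425 = 1.19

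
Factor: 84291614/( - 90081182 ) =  - 11^1*41^( - 1)*263^(-1 )*4177^( - 1 )*3831437^1 = - 42145807/45040591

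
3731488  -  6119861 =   -  2388373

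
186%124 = 62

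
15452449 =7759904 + 7692545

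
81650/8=40825/4 = 10206.25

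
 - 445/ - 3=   148 + 1/3=148.33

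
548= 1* 548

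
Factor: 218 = 2^1*109^1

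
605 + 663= 1268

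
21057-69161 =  - 48104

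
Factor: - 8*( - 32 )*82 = 2^9*41^1  =  20992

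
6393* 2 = 12786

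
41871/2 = 41871/2= 20935.50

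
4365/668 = 6 + 357/668=6.53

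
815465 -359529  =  455936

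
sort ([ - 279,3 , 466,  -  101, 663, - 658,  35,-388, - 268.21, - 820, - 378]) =[ - 820,-658,-388,  -  378, - 279, - 268.21,  -  101, 3, 35,466,663]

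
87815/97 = 87815/97   =  905.31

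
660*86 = 56760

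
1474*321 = 473154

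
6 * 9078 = 54468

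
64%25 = 14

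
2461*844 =2077084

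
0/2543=0 = 0.00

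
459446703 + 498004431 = 957451134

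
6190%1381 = 666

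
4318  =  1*4318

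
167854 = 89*1886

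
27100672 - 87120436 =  - 60019764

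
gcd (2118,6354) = 2118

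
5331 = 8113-2782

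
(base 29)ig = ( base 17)1eb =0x21A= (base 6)2254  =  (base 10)538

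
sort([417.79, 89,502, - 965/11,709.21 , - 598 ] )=[ - 598, - 965/11, 89, 417.79,502,709.21]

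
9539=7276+2263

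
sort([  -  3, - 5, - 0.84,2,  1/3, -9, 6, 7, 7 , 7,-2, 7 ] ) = [ - 9 , - 5, - 3, - 2,  -  0.84,1/3, 2, 6,  7,7, 7,  7 ] 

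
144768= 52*2784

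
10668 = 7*1524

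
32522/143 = 32522/143 = 227.43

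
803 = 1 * 803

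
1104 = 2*552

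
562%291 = 271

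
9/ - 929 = -9/929 = - 0.01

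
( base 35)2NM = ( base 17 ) B5D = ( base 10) 3277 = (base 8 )6315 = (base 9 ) 4441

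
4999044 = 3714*1346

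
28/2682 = 14/1341= 0.01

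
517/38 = 13+23/38 = 13.61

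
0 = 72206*0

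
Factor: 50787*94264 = 2^3*3^5*11^1*19^1*11783^1 = 4787385768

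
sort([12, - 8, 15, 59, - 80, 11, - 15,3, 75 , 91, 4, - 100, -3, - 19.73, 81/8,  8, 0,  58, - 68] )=[- 100  ,-80, - 68, - 19.73 ,-15, -8,  -  3, 0, 3, 4,8, 81/8, 11 , 12, 15, 58, 59, 75, 91]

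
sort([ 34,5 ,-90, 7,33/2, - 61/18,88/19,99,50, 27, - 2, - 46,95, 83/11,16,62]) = [ - 90, - 46, - 61/18,-2, 88/19,  5,7, 83/11,  16,33/2,  27, 34,  50,62, 95,99] 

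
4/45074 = 2/22537 = 0.00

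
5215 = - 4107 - -9322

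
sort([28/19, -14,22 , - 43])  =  [- 43, - 14,28/19 , 22 ]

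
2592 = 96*27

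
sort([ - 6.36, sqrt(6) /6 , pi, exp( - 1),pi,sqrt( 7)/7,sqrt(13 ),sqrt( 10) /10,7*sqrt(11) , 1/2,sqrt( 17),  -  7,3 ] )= [ -7,-6.36,sqrt(10 )/10, exp( - 1),sqrt(7)/7,sqrt(6)/6,  1/2,3, pi, pi,sqrt (13 ),  sqrt( 17) , 7*sqrt(11 )]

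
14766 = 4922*3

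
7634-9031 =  - 1397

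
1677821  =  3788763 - 2110942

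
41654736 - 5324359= 36330377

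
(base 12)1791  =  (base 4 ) 230131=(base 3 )10220101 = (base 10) 2845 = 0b101100011101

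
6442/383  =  16 + 314/383 = 16.82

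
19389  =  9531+9858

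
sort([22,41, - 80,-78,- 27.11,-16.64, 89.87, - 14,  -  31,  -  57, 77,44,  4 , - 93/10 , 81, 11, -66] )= [-80,  -  78, - 66,  -  57,-31,  -  27.11, -16.64, -14, - 93/10, 4,11, 22,  41, 44, 77,81, 89.87] 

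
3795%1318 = 1159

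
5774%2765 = 244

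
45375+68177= 113552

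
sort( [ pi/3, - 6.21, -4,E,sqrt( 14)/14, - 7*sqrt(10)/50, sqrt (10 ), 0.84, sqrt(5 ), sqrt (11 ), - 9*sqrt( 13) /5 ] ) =[ - 9*sqrt(13)/5, - 6.21, - 4, - 7 * sqrt( 10)/50, sqrt( 14) /14, 0.84, pi/3,sqrt( 5 ), E, sqrt( 10),sqrt( 11)] 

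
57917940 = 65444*885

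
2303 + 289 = 2592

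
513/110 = 4 + 73/110 = 4.66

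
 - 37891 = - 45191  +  7300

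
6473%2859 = 755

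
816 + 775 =1591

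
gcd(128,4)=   4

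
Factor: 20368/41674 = 2^3*19^1*311^( - 1 ) = 152/311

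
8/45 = 8/45 = 0.18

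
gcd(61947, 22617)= 9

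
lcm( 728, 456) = 41496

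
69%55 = 14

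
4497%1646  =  1205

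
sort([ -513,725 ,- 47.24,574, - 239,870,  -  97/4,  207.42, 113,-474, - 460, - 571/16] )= [ -513,  -  474,-460, - 239,-47.24, - 571/16, - 97/4, 113, 207.42, 574,725, 870]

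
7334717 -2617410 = 4717307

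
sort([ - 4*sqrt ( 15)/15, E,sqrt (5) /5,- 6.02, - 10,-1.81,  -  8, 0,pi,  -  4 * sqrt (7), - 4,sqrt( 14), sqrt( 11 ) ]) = [ - 4*sqrt( 7),-10, - 8,-6.02,- 4,  -  1.81, - 4*sqrt( 15)/15, 0, sqrt( 5 )/5, E, pi,  sqrt( 11),sqrt (14 )] 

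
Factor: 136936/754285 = 2^3 * 5^(-1 ) * 7^(-1) *23^( - 1) * 937^(-1)*17117^1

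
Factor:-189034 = - 2^1*47^1*2011^1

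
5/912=5/912 = 0.01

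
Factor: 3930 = 2^1*3^1*5^1*131^1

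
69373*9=624357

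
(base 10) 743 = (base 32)n7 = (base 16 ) 2E7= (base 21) 1e8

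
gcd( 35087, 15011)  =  1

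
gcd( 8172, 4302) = 18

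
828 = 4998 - 4170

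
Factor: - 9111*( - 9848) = 2^3 * 3^1 * 1231^1*3037^1=89725128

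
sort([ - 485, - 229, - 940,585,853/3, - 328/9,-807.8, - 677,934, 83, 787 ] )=[ - 940,-807.8,-677 , - 485  , - 229, - 328/9,83,853/3, 585, 787,934] 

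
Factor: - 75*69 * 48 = -2^4*3^3*5^2*23^1  =  - 248400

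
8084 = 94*86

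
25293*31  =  784083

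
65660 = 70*938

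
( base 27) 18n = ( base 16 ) 3C8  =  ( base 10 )968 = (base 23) 1j2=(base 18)2HE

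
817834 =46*17779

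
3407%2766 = 641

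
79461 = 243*327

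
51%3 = 0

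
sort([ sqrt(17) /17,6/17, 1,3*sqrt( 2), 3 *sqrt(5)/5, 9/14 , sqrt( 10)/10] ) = [sqrt( 17)/17,sqrt( 10 ) /10, 6/17,  9/14, 1,  3*sqrt(5)/5 , 3*sqrt( 2)]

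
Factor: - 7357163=-11^2*41^1 * 1483^1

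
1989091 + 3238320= 5227411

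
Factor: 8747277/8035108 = 2^( - 2 )*3^1*7^1*11^1*19^1*1993^1*2008777^ ( - 1)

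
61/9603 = 61/9603 = 0.01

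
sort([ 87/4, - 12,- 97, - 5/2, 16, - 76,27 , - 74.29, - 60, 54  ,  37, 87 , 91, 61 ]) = [ - 97, - 76, - 74.29, - 60, - 12,  -  5/2,16, 87/4, 27, 37,  54,  61, 87 , 91 ]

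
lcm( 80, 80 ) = 80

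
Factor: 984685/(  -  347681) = -5^1*13^1*19^( - 1)*29^(  -  1) * 631^(- 1 )* 15149^1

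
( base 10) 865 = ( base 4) 31201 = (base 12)601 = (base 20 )235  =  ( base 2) 1101100001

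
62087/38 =62087/38 = 1633.87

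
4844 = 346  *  14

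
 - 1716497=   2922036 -4638533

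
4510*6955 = 31367050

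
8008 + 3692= 11700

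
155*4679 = 725245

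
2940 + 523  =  3463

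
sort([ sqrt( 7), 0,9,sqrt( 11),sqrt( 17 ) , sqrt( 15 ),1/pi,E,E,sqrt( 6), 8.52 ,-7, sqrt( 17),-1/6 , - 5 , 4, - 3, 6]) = [-7, - 5, - 3, -1/6, 0, 1/pi,sqrt( 6),sqrt( 7 ), E,  E,sqrt (11 ), sqrt(15 ), 4,sqrt( 17),sqrt( 17),6, 8.52,9]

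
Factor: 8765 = 5^1*1753^1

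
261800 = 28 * 9350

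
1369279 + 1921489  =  3290768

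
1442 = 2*721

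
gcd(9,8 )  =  1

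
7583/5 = 7583/5= 1516.60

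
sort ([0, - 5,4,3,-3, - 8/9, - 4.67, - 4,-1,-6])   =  [ - 6, - 5,-4.67,- 4, - 3, - 1,  -  8/9,  0, 3,4]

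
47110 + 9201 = 56311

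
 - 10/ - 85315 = 2/17063 = 0.00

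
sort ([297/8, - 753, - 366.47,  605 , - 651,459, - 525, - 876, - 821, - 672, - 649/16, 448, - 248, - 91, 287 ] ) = [ - 876, - 821 , - 753, - 672, -651,-525 , - 366.47, - 248,- 91, - 649/16,297/8,287, 448  ,  459, 605 ] 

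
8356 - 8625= - 269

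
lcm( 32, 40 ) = 160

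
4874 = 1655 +3219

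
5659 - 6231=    - 572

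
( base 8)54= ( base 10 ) 44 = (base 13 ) 35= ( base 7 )62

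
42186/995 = 42186/995 = 42.40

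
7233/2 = 7233/2 = 3616.50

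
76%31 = 14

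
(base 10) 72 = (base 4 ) 1020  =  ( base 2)1001000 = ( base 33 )26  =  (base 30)2c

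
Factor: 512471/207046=797/322 =2^ ( - 1 )*7^( - 1)*23^( - 1)* 797^1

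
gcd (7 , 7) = 7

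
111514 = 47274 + 64240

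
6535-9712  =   - 3177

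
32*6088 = 194816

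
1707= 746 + 961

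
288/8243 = 288/8243 = 0.03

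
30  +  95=125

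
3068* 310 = 951080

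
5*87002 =435010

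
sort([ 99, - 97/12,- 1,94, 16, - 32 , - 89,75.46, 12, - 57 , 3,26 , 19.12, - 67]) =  [  -  89,-67, - 57, - 32,-97/12, - 1,3,12,16,  19.12,  26, 75.46,94, 99] 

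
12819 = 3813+9006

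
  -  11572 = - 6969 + -4603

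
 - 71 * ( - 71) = 5041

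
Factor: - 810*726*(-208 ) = 122316480 = 2^6*3^5*5^1*11^2*13^1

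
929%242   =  203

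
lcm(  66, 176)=528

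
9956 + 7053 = 17009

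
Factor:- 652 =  - 2^2*163^1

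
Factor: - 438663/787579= -3^1*13^(-1) * 47^( - 1) * 1289^(-1)*146221^1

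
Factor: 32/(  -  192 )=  - 2^ ( - 1 )*3^( - 1 ) = - 1/6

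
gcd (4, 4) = 4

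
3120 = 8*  390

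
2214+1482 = 3696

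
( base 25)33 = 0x4e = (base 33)2C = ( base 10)78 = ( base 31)2G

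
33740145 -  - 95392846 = 129132991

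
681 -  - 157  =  838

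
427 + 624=1051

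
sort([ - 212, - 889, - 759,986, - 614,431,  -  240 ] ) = [- 889 , - 759 , - 614, - 240, - 212, 431,986] 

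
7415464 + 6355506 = 13770970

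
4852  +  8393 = 13245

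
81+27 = 108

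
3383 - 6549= - 3166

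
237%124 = 113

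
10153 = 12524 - 2371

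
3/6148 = 3/6148 = 0.00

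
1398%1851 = 1398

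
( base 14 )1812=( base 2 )1000011101000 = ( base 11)3285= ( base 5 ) 114303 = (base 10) 4328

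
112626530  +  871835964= 984462494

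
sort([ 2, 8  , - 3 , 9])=[ - 3, 2, 8,9]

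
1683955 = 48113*35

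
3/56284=3/56284 = 0.00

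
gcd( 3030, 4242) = 606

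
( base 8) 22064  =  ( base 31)9ju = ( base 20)1338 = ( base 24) g24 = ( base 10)9268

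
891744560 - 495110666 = 396633894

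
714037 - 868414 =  - 154377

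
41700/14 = 2978 + 4/7 = 2978.57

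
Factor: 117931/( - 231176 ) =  -2^( - 3 )*37^(- 1 ) * 151^1 = - 151/296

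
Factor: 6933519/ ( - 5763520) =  - 2^( - 6 ) * 3^6 * 5^( - 1) * 7^( - 1 ) *31^(-1)*83^( - 1)*9511^1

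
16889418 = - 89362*( - 189) 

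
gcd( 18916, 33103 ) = 4729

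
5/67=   5/67  =  0.07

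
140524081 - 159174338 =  - 18650257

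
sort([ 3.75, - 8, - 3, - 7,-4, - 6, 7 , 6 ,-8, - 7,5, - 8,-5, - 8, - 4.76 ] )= [ - 8, - 8,  -  8, - 8,  -  7, - 7, - 6, - 5, - 4.76, - 4, - 3,3.75,5 , 6,7 ] 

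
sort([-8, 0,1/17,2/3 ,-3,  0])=[ - 8,-3 , 0, 0, 1/17, 2/3 ] 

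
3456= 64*54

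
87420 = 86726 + 694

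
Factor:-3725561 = - 7^1*79^1*6737^1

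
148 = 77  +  71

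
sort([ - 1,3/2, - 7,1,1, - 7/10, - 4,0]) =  [ - 7,-4,- 1,-7/10,0, 1,1,3/2]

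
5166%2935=2231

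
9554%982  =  716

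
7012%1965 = 1117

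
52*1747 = 90844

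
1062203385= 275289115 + 786914270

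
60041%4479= 1814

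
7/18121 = 7/18121=0.00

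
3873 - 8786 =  - 4913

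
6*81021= 486126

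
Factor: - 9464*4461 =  -2^3*3^1*7^1*13^2*1487^1 = - 42218904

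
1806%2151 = 1806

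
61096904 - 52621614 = 8475290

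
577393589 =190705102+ 386688487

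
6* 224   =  1344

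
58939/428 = 58939/428 = 137.71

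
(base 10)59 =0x3b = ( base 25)29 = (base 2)111011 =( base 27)25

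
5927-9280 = - 3353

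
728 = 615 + 113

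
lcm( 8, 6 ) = 24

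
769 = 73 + 696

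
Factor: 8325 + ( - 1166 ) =7159= 7159^1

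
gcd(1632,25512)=24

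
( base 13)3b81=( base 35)6yf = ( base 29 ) A50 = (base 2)10000101101011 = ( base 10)8555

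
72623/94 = 72623/94= 772.59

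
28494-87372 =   -  58878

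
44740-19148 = 25592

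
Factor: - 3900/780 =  - 5^1 = -5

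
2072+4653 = 6725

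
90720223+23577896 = 114298119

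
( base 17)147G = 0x183C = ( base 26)94G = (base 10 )6204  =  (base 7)24042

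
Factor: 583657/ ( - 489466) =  - 2^( - 1)* 244733^( - 1)*583657^1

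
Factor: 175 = 5^2* 7^1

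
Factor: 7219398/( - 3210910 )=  - 3609699/1605455 = - 3^1*5^ ( - 1)*321091^ (  -  1)*1203233^1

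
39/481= 3/37 =0.08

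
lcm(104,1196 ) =2392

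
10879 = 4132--6747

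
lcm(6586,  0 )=0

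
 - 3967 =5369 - 9336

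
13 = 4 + 9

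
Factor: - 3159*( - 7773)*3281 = 3^6*13^1*17^1*193^1*2591^1 = 80564649867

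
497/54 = 497/54 = 9.20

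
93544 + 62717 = 156261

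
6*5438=32628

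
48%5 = 3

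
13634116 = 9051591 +4582525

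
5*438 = 2190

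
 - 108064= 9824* ( - 11)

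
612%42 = 24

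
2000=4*500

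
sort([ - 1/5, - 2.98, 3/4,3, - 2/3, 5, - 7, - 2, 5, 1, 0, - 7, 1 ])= [ - 7, - 7,-2.98, - 2, - 2/3, - 1/5,  0,3/4, 1,1, 3, 5,5 ]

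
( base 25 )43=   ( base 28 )3J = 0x67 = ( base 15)6D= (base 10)103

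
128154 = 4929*26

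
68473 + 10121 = 78594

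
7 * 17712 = 123984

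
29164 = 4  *7291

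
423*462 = 195426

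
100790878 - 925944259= - 825153381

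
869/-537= - 869/537 = - 1.62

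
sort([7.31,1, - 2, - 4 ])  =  [ - 4 , - 2, 1,7.31]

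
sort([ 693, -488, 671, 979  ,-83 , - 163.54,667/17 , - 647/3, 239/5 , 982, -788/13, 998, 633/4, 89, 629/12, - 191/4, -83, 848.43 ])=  [ - 488, - 647/3, -163.54 ,  -  83,-83,  -  788/13, - 191/4, 667/17,239/5, 629/12, 89,  633/4, 671, 693, 848.43, 979, 982, 998 ]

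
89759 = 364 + 89395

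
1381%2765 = 1381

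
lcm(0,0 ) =0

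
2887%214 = 105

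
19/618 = 19/618=0.03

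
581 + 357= 938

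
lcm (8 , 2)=8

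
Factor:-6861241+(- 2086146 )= - 173^1 * 51719^1 = - 8947387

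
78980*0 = 0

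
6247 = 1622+4625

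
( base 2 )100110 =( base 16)26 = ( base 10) 38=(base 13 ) 2C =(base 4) 212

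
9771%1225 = 1196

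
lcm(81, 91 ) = 7371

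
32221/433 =32221/433 = 74.41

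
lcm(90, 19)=1710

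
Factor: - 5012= -2^2 * 7^1 * 179^1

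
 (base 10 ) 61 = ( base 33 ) 1S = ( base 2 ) 111101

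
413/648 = 413/648 = 0.64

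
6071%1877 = 440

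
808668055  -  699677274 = 108990781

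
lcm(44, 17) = 748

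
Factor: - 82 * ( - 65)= 2^1*5^1*13^1*41^1 = 5330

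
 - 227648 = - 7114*32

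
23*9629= 221467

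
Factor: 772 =2^2 * 193^1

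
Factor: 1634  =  2^1*19^1*43^1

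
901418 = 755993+145425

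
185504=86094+99410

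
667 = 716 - 49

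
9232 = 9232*1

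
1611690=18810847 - 17199157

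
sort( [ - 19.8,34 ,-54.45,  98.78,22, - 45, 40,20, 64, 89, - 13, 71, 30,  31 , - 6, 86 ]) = [-54.45,  -  45,  -  19.8 ,-13,- 6,20 , 22, 30,  31, 34,40,64, 71,86, 89, 98.78 ]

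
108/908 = 27/227 = 0.12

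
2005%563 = 316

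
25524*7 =178668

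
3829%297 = 265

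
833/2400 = 833/2400= 0.35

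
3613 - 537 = 3076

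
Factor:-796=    - 2^2*199^1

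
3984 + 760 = 4744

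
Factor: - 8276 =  - 2^2*2069^1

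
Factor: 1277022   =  2^1 * 3^1*212837^1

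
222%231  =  222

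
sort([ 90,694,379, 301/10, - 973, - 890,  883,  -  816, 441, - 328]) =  [ - 973, -890, - 816, - 328,301/10,  90,379 , 441, 694,883 ] 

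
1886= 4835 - 2949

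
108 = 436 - 328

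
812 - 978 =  - 166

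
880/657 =880/657 = 1.34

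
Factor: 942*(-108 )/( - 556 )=2^1  *3^4*139^(-1)*157^1 = 25434/139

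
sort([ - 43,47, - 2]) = [ - 43, - 2,47] 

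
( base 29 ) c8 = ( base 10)356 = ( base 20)hg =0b101100100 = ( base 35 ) A6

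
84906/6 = 14151 = 14151.00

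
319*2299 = 733381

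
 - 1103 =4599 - 5702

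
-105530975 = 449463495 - 554994470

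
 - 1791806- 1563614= - 3355420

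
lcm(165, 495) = 495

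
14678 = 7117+7561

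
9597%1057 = 84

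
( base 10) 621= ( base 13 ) 38a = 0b1001101101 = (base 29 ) lc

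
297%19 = 12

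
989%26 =1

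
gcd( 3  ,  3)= 3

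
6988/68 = 1747/17 = 102.76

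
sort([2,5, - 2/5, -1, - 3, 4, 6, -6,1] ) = [-6,  -  3,  -  1, - 2/5,1,2,4,  5, 6 ] 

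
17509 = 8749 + 8760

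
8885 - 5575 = 3310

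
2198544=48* 45803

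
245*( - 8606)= -2108470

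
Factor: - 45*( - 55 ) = 3^2*5^2*11^1 = 2475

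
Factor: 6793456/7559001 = 2^4*3^( - 6 )*281^1*1511^1*10369^( - 1)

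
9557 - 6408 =3149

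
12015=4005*3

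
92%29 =5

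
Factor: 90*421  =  37890 = 2^1*3^2*5^1*421^1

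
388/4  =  97=97.00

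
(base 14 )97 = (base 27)4P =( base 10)133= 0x85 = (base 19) 70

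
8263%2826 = 2611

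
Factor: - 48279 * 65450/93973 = - 287260050/8543=- 2^1 *3^1 * 5^2*7^2*11^2*17^1  *19^1*8543^ ( - 1 ) 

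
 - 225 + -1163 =-1388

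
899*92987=83595313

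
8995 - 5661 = 3334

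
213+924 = 1137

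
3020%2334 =686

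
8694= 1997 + 6697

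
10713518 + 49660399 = 60373917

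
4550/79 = 4550/79= 57.59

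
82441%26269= 3634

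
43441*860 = 37359260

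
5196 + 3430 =8626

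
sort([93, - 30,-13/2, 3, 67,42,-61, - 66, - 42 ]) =[ - 66, - 61, - 42, - 30, - 13/2,  3, 42, 67,  93 ] 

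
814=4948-4134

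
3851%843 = 479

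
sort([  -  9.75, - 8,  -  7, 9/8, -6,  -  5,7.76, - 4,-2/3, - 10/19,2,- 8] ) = [  -  9.75, -8,-8, - 7, - 6, - 5, - 4, - 2/3,-10/19,9/8, 2,7.76 ]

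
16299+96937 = 113236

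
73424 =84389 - 10965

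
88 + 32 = 120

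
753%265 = 223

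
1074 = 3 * 358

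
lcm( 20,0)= 0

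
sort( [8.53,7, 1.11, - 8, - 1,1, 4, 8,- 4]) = [ - 8,- 4,- 1,1, 1.11 , 4  ,  7,8, 8.53]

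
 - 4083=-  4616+533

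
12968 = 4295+8673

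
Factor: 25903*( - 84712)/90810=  - 1097147468/45405=- 2^2*3^( -2 )*5^ ( - 1)*1009^( - 1)*10589^1*25903^1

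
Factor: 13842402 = 2^1*3^1*7^2*197^1*239^1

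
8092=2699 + 5393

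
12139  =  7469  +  4670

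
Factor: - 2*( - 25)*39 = 1950 = 2^1*3^1*5^2*13^1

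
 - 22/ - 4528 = 11/2264  =  0.00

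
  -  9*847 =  - 7623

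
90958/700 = 129 + 47/50= 129.94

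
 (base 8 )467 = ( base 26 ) bp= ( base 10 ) 311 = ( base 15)15B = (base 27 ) be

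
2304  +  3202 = 5506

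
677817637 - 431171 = 677386466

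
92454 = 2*46227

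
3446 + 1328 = 4774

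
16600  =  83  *200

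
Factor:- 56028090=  - 2^1* 3^1*5^1*17^1 * 109859^1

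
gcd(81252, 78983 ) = 1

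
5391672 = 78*69124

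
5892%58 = 34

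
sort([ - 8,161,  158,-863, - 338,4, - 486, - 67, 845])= [ - 863, - 486, - 338, - 67,-8,4,158, 161, 845]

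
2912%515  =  337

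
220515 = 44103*5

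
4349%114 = 17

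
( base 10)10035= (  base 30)B4F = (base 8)23463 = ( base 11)75A3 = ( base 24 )ha3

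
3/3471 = 1/1157 = 0.00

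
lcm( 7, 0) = 0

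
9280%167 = 95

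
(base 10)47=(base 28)1j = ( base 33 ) 1E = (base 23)21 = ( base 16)2F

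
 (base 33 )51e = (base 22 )b7e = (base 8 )12564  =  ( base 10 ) 5492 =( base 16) 1574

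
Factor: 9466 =2^1 * 4733^1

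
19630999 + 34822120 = 54453119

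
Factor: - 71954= - 2^1 * 35977^1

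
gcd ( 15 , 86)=1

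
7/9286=7/9286  =  0.00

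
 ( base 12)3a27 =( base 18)129d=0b1100111111111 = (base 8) 14777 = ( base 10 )6655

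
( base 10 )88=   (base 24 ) 3g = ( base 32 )2O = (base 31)2Q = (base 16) 58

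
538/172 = 3  +  11/86 = 3.13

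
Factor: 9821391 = 3^1 * 23^1*37^1*3847^1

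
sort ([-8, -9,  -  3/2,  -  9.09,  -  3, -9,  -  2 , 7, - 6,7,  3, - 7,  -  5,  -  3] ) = [ - 9.09,-9, - 9, - 8, - 7, - 6,-5, - 3, - 3, - 2, - 3/2, 3, 7 , 7]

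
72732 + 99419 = 172151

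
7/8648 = 7/8648  =  0.00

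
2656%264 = 16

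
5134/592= 2567/296 = 8.67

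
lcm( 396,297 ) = 1188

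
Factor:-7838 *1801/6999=- 2^1 * 3^( - 1 ) * 1801^1  *  2333^( - 1 )*3919^1 = - 14116238/6999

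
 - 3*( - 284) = 852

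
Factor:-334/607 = -2^1*167^1*607^( - 1) 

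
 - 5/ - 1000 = 1/200 = 0.01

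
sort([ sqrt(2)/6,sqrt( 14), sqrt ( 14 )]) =[ sqrt( 2 ) /6,sqrt(14 ), sqrt(14 ) ] 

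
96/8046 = 16/1341 = 0.01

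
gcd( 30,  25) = 5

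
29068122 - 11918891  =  17149231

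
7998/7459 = 1 + 539/7459= 1.07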